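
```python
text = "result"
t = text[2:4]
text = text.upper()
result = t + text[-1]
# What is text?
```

Trace:
`text = "result"` → text = 'result'
`t = text[2:4]` → t = 'su'
`text = text.upper()` → text = 'RESULT'
`result = t + text[-1]` → result = 'suT'
So text = 'RESULT'

Answer: 'RESULT'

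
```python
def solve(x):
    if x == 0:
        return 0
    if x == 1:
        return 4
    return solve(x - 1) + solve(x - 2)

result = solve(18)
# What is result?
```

Build up from base cases: solve(0)=0, solve(1)=4, solve(2)=4, solve(3)=8, solve(4)=12, solve(5)=20, solve(6)=32, ..., solve(18)=10336

Answer: 10336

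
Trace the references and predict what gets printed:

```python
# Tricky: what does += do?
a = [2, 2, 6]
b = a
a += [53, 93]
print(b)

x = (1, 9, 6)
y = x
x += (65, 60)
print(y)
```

Key concept: += behavior differs for mutable vs immutable.
Step by step:
`a = [2, 2, 6]` → a = [2, 2, 6]
`b = a` → b = [2, 2, 6] (same object as a)
`a += [53, 93]` → a = [2, 2, 6, 53, 93] (same object as b); b = [2, 2, 6, 53, 93] (same object as a)
`print(b)` → prints [2, 2, 6, 53, 93]
`x = (1, 9, 6)` → x = (1, 9, 6)
`y = x` → y = (1, 9, 6)
`x += (65, 60)` → x = (1, 9, 6, 65, 60)
`print(y)` → prints (1, 9, 6)

Answer:
[2, 2, 6, 53, 93]
(1, 9, 6)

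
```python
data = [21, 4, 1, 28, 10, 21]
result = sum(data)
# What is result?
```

Trace:
`data = [21, 4, 1, 28, 10, 21]` → data = [21, 4, 1, 28, 10, 21]
`result = sum(data)` → result = 85
So result = 85

Answer: 85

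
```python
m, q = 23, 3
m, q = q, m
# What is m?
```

Trace:
`m, q = 23, 3` → m = 23; q = 3
`m, q = q, m` → m = 3; q = 23
So m = 3

Answer: 3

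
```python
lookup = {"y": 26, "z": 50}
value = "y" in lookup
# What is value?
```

Trace:
`lookup = {"y": 26, "z": 50}` → lookup = {'y': 26, 'z': 50}
`value = "y" in lookup` → value = True
So value = True

Answer: True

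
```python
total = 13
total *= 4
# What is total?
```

Trace:
`total = 13` → total = 13
`total *= 4` → total = 52
So total = 52

Answer: 52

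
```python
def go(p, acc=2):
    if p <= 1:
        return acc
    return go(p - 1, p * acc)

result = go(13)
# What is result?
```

Accumulator trace (n, acc): (13, 2) -> (12, 26) -> (11, 312) -> (10, 3432) -> (9, 34320) -> (8, 308880) -> (7, 2471040) -> (6, 17297280) -> (5, 103783680) -> (4, 518918400) -> (3, 2075673600) -> (2, 6227020800) -> (1, 12454041600) -> return 12454041600

Answer: 12454041600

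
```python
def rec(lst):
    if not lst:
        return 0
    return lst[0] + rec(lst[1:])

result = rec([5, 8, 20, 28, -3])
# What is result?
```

5 + 8 + 20 + 28 + (-3) + 0 = 58

Answer: 58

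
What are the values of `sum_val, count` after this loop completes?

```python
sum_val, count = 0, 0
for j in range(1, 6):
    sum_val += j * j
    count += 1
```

Sum of squares and count
`sum_val, count` takes the values: (0, 0) → (1, 0) → (1, 1) → (5, 1) → (5, 2) → (14, 2) → (14, 3) → (30, 3) → (30, 4) → (55, 4) → (55, 5)

Answer: 55, 5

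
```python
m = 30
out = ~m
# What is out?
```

Trace:
`m = 30` → m = 30
`out = ~m` → out = -31
So out = -31

Answer: -31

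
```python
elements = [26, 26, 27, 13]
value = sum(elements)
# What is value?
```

Trace:
`elements = [26, 26, 27, 13]` → elements = [26, 26, 27, 13]
`value = sum(elements)` → value = 92
So value = 92

Answer: 92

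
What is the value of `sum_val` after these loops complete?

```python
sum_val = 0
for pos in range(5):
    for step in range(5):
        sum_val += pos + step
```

Sum of all pos+step for pos,step in 5x5
`sum_val` takes the values: 0 → 1 → 3 → 6 → 10 → 11 → 13 → 16 → 20 → 25 → 27 → 30 → 34 → 39 → 45 → 48 → 52 → 57 → 63 → 70 → 74 → 79 → 85 → 92 → 100

Answer: 100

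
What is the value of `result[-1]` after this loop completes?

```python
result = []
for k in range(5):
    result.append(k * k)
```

Last element of squares 0 to 4
`result` takes the values: [] → [0] → [0, 1] → [0, 1, 4] → [0, 1, 4, 9] → [0, 1, 4, 9, 16]
So `result[-1]` = 16

Answer: 16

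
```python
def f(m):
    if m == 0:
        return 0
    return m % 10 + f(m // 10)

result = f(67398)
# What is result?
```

Sum of digits of 67398: 8 + 9 + 3 + 7 + 6 = 33

Answer: 33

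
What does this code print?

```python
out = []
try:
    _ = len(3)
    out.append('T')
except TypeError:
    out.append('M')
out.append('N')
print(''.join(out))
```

Execution trace: 'M' (except TypeError) → 'N' (after the try/except). Output: MN

Answer: MN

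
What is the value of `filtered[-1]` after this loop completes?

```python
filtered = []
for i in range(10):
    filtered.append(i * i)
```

Last element of squares 0 to 9
`filtered` takes the values: [] → [0] → [0, 1] → [0, 1, 4] → [0, 1, 4, 9] → [0, 1, 4, 9, 16] → [0, 1, 4, 9, 16, 25] → [0, 1, 4, 9, 16, 25, 36] → [0, 1, 4, 9, 16, 25, 36, 49] → [0, 1, 4, 9, 16, 25, 36, 49, 64] → [0, 1, 4, 9, 16, 25, 36, 49, 64, 81]
So `filtered[-1]` = 81

Answer: 81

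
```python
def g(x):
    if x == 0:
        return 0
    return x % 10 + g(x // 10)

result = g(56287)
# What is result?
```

Sum of digits of 56287: 7 + 8 + 2 + 6 + 5 = 28

Answer: 28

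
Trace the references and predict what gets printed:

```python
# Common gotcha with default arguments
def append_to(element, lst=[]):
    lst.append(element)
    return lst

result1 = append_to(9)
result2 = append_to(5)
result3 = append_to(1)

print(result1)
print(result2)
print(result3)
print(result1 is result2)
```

Key concept: mutable default argument gotcha.
Step by step:
`result1 = append_to(9)` → result1 = [9]
`result2 = append_to(5)` → result1 = [9, 5] (same object as result2); result2 = [9, 5] (same object as result1)
`result3 = append_to(1)` → result1 = [9, 5, 1] (same object as result2, result3); result2 = [9, 5, 1] (same object as result1, result3); result3 = [9, 5, 1] (same object as result1, result2)
`print(result1)` → prints [9, 5, 1]
`print(result2)` → prints [9, 5, 1]
`print(result3)` → prints [9, 5, 1]
`print(result1 is result2)` → prints True

Answer:
[9, 5, 1]
[9, 5, 1]
[9, 5, 1]
True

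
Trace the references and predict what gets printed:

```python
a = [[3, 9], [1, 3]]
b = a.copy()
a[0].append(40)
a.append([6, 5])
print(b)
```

Key concept: shallow copy with nested lists.
Step by step:
`a = [[3, 9], [1, 3]]` → a = [[3, 9], [1, 3]]
`b = a.copy()` → b = [[3, 9], [1, 3]]
`a[0].append(40)` → a = [[3, 9, 40], [1, 3]]; b = [[3, 9, 40], [1, 3]]
`a.append([6, 5])` → a = [[3, 9, 40], [1, 3], [6, 5]]
`print(b)` → prints [[3, 9, 40], [1, 3]]

Answer: [[3, 9, 40], [1, 3]]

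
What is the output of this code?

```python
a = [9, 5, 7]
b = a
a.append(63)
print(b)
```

Key concept: basic list aliasing.
Step by step:
`a = [9, 5, 7]` → a = [9, 5, 7]
`b = a` → b = [9, 5, 7] (same object as a)
`a.append(63)` → a = [9, 5, 7, 63] (same object as b); b = [9, 5, 7, 63] (same object as a)
`print(b)` → prints [9, 5, 7, 63]

Answer: [9, 5, 7, 63]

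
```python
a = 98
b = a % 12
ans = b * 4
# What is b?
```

Trace:
`a = 98` → a = 98
`b = a % 12` → b = 2
`ans = b * 4` → ans = 8
So b = 2

Answer: 2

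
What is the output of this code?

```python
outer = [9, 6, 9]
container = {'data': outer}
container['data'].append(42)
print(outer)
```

Key concept: dict holds reference to list.
Step by step:
`outer = [9, 6, 9]` → outer = [9, 6, 9]
`container = {'data': outer}` → container = {'data': [9, 6, 9]}
`container['data'].append(42)` → outer = [9, 6, 9, 42]; container = {'data': [9, 6, 9, 42]}
`print(outer)` → prints [9, 6, 9, 42]

Answer: [9, 6, 9, 42]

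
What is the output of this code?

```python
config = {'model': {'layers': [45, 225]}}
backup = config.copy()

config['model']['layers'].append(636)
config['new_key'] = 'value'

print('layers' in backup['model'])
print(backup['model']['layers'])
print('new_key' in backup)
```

Key concept: shallow copy gotcha with nested dict.
Step by step:
`config = {'model': {'layers': [45, 225]}}` → config = {'model': {'layers': [45, 225]}}
`backup = config.copy()` → backup = {'model': {'layers': [45, 225]}}
`config['model']['layers'].append(636)` → config = {'model': {'layers': [45, 225, 636]}}; backup = {'model': {'layers': [45, 225, 636]}}
`config['new_key'] = 'value'` → config = {'model': {'layers': [45, 225, 636]}, 'new_key': 'value'}
`print('layers' in backup['model'])` → prints True
`print(backup['model']['layers'])` → prints [45, 225, 636]
`print('new_key' in backup)` → prints False

Answer:
True
[45, 225, 636]
False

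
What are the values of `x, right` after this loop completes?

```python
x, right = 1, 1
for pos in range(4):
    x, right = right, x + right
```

Fibonacci: after 4 iterations
`x, right` takes the values: (1, 1) → (1, 2) → (2, 3) → (3, 5) → (5, 8)

Answer: 5, 8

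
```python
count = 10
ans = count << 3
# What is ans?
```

Trace:
`count = 10` → count = 10
`ans = count << 3` → ans = 80
So ans = 80

Answer: 80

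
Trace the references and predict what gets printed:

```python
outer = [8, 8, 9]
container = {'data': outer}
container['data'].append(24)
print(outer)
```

Key concept: dict holds reference to list.
Step by step:
`outer = [8, 8, 9]` → outer = [8, 8, 9]
`container = {'data': outer}` → container = {'data': [8, 8, 9]}
`container['data'].append(24)` → outer = [8, 8, 9, 24]; container = {'data': [8, 8, 9, 24]}
`print(outer)` → prints [8, 8, 9, 24]

Answer: [8, 8, 9, 24]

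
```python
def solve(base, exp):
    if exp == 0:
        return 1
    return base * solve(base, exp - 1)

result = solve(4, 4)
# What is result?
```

solve(4, 4) = 4 * 4 * 4 * 4 = 256

Answer: 256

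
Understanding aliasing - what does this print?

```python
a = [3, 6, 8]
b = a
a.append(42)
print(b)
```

Key concept: basic list aliasing.
Step by step:
`a = [3, 6, 8]` → a = [3, 6, 8]
`b = a` → b = [3, 6, 8] (same object as a)
`a.append(42)` → a = [3, 6, 8, 42] (same object as b); b = [3, 6, 8, 42] (same object as a)
`print(b)` → prints [3, 6, 8, 42]

Answer: [3, 6, 8, 42]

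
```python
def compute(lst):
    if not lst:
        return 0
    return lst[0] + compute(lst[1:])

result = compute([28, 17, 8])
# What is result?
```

28 + 17 + 8 + 0 = 53

Answer: 53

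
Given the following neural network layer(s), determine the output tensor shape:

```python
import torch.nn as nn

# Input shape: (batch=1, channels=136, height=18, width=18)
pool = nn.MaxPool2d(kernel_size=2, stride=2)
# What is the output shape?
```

Input: (1, 136, 18, 18) -> Output: (1, 136, 9, 9)

Answer: (1, 136, 9, 9)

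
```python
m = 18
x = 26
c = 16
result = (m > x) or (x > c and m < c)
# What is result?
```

Trace:
`m = 18` → m = 18
`x = 26` → x = 26
`c = 16` → c = 16
`result = (m > x) or (x > c and m < c)` → result = False
So result = False

Answer: False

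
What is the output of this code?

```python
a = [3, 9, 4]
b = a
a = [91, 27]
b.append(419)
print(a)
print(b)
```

Key concept: rebinding vs mutation: a is rebound to a new list, b still points at the original.
Step by step:
`a = [3, 9, 4]` → a = [3, 9, 4]
`b = a` → b = [3, 9, 4] (same object as a)
`a = [91, 27]` → a = [91, 27]
`b.append(419)` → b = [3, 9, 4, 419]
`print(a)` → prints [91, 27]
`print(b)` → prints [3, 9, 4, 419]

Answer:
[91, 27]
[3, 9, 4, 419]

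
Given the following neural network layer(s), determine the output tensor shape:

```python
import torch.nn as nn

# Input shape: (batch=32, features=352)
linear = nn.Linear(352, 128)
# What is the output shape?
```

Input: (32, 352) -> Output: (32, 128)

Answer: (32, 128)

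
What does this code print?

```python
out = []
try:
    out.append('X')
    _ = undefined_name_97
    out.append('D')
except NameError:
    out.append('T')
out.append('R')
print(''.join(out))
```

Execution trace: 'X' (try body) → 'T' (except NameError) → 'R' (after the try/except). Output: XTR

Answer: XTR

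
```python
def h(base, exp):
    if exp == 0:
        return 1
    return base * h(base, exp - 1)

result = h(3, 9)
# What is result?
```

h(3, 9) = 3 * 3 * 3 * 3 * 3 * 3 * 3 * 3 * 3 = 19683

Answer: 19683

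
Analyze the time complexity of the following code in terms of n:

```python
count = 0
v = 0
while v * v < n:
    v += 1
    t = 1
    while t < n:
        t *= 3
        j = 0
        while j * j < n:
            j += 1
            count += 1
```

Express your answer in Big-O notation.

Each loop level contributes: √n × log n × √n. Multiplying the contributions gives O(n log n).

Answer: O(n log n)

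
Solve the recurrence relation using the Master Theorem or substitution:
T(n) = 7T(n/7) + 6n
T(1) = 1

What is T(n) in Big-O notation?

By Master Theorem: a=7, b=7, f(n)=6n. Since log_7(7) = 1 and f(n) = Θ(n^1), Case 2 applies. T(n) = O(n log n).

Answer: O(n log n)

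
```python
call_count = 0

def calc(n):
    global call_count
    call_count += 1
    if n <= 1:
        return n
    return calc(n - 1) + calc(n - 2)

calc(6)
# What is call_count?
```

Calls(n) = 1 + Calls(n-1) + Calls(n-2); Calls(0)=Calls(1)=1. For n=6 this gives 25.

Answer: 25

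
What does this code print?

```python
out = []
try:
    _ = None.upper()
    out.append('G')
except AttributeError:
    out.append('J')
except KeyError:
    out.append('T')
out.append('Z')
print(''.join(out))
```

Execution trace: 'J' (except AttributeError) → 'Z' (after the try/except). Output: JZ

Answer: JZ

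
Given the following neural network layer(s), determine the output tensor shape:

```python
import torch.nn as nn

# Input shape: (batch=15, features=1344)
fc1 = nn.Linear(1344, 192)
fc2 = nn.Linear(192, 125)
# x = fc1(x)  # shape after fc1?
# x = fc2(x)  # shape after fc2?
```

Input: (15, 1344) -> after fc1: (15, 192) -> Output: (15, 125)

Answer: (15, 125)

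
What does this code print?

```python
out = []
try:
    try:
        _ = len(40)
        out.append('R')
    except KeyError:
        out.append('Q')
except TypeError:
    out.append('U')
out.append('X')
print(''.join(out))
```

Execution trace: 'U' (outer except TypeError) → 'X' (after the try/except). Output: UX

Answer: UX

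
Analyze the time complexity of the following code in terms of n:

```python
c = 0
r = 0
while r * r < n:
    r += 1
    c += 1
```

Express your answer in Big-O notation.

Each loop level contributes: √n. Multiplying the contributions gives O(√n).

Answer: O(√n)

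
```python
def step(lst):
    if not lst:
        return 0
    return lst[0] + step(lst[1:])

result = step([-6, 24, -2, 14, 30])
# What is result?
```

(-6) + 24 + (-2) + 14 + 30 + 0 = 60

Answer: 60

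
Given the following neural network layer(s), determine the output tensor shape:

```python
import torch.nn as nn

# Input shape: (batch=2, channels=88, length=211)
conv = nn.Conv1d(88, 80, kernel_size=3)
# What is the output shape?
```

Input: (2, 88, 211) -> Output: (2, 80, 209)

Answer: (2, 80, 209)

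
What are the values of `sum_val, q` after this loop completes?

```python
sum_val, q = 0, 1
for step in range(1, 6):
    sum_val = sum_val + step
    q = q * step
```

Sum and factorial of 1 to 5
`sum_val, q` takes the values: (0, 1) → (1, 1) → (3, 1) → (3, 2) → (6, 2) → (6, 6) → (10, 6) → (10, 24) → (15, 24) → (15, 120)

Answer: 15, 120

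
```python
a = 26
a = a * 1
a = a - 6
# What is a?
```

Trace:
`a = 26` → a = 26
`a = a * 1` → a = 26
`a = a - 6` → a = 20
So a = 20

Answer: 20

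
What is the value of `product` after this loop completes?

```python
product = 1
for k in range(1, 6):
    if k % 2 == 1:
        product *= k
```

Product of odd numbers 1 to 5
`product` takes the values: 1 → 3 → 15

Answer: 15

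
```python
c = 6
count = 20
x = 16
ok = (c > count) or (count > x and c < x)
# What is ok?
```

Trace:
`c = 6` → c = 6
`count = 20` → count = 20
`x = 16` → x = 16
`ok = (c > count) or (count > x and c < x)` → ok = True
So ok = True

Answer: True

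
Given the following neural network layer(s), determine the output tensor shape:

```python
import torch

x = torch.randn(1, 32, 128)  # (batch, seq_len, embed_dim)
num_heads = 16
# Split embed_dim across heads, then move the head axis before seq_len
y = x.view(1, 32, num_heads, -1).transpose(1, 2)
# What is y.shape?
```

Input: (1, 32, 128) -> head_dim = 128 // 16 = 8; after view: (1, 32, 16, 8) -> after transpose(1, 2): (1, 16, 32, 8) -> Output: (1, 16, 32, 8)

Answer: (1, 16, 32, 8)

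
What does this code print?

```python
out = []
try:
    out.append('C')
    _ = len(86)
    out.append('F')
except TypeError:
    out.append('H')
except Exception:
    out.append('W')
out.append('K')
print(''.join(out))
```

Execution trace: 'C' (try body) → 'H' (except TypeError) → 'K' (after the try/except). Output: CHK

Answer: CHK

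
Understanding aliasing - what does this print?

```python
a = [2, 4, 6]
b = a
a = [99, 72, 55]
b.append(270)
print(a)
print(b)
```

Key concept: rebinding vs mutation: a is rebound to a new list, b still points at the original.
Step by step:
`a = [2, 4, 6]` → a = [2, 4, 6]
`b = a` → b = [2, 4, 6] (same object as a)
`a = [99, 72, 55]` → a = [99, 72, 55]
`b.append(270)` → b = [2, 4, 6, 270]
`print(a)` → prints [99, 72, 55]
`print(b)` → prints [2, 4, 6, 270]

Answer:
[99, 72, 55]
[2, 4, 6, 270]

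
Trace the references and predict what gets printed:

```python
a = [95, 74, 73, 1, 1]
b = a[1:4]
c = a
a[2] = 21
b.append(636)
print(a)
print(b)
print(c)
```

Key concept: slice vs alias.
Step by step:
`a = [95, 74, 73, 1, 1]` → a = [95, 74, 73, 1, 1]
`b = a[1:4]` → b = [74, 73, 1]
`c = a` → c = [95, 74, 73, 1, 1] (same object as a)
`a[2] = 21` → a = [95, 74, 21, 1, 1] (same object as c); c = [95, 74, 21, 1, 1] (same object as a)
`b.append(636)` → b = [74, 73, 1, 636]
`print(a)` → prints [95, 74, 21, 1, 1]
`print(b)` → prints [74, 73, 1, 636]
`print(c)` → prints [95, 74, 21, 1, 1]

Answer:
[95, 74, 21, 1, 1]
[74, 73, 1, 636]
[95, 74, 21, 1, 1]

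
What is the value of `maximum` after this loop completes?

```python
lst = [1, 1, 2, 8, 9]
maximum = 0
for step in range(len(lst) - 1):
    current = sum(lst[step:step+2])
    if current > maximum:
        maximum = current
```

Max sum of 2-element window in [1, 1, 2, 8, 9]
`maximum` takes the values: 0 → 2 → 3 → 10 → 17

Answer: 17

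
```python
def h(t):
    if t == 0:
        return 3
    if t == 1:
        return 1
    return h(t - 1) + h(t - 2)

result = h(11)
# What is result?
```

Build up from base cases: h(0)=3, h(1)=1, h(2)=4, h(3)=5, h(4)=9, h(5)=14, h(6)=23, ..., h(11)=254

Answer: 254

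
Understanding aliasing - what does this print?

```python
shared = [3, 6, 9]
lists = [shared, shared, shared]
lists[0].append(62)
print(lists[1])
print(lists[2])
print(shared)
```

Key concept: list of same reference.
Step by step:
`shared = [3, 6, 9]` → shared = [3, 6, 9]
`lists = [shared, shared, shared]` → lists = [[3, 6, 9], [3, 6, 9], [3, 6, 9]]
`lists[0].append(62)` → shared = [3, 6, 9, 62]; lists = [[3, 6, 9, 62], [3, 6, 9, 62], [3, 6, 9, 62]]
`print(lists[1])` → prints [3, 6, 9, 62]
`print(lists[2])` → prints [3, 6, 9, 62]
`print(shared)` → prints [3, 6, 9, 62]

Answer:
[3, 6, 9, 62]
[3, 6, 9, 62]
[3, 6, 9, 62]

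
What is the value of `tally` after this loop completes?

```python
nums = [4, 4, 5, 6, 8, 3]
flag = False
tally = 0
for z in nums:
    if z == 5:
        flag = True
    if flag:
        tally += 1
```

Count elements after first 5 in [4, 4, 5, 6, 8, 3]
`tally` takes the values: 0 → 1 → 2 → 3 → 4

Answer: 4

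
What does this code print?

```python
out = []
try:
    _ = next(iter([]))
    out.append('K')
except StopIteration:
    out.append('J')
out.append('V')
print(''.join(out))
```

Execution trace: 'J' (except StopIteration) → 'V' (after the try/except). Output: JV

Answer: JV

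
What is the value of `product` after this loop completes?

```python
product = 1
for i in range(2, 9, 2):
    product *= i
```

Product of even numbers 2 to 8
`product` takes the values: 1 → 2 → 8 → 48 → 384

Answer: 384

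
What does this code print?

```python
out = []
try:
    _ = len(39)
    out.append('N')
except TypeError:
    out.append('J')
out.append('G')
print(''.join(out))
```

Execution trace: 'J' (except TypeError) → 'G' (after the try/except). Output: JG

Answer: JG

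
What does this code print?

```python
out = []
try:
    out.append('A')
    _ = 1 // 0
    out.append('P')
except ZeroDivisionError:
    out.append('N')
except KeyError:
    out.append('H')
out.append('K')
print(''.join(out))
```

Execution trace: 'A' (try body) → 'N' (except ZeroDivisionError) → 'K' (after the try/except). Output: ANK

Answer: ANK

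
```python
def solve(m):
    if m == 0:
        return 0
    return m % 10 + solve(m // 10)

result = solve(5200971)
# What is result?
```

Sum of digits of 5200971: 1 + 7 + 9 + 0 + 0 + 2 + 5 = 24

Answer: 24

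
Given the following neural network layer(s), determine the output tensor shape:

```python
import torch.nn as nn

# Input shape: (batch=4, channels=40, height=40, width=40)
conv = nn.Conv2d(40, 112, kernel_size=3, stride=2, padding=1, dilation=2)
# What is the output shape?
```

Input: (4, 40, 40, 40) -> Output: (4, 112, 19, 19)

Answer: (4, 112, 19, 19)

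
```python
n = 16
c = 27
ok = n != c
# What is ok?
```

Trace:
`n = 16` → n = 16
`c = 27` → c = 27
`ok = n != c` → ok = True
So ok = True

Answer: True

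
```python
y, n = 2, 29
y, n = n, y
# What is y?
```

Trace:
`y, n = 2, 29` → y = 2; n = 29
`y, n = n, y` → y = 29; n = 2
So y = 29

Answer: 29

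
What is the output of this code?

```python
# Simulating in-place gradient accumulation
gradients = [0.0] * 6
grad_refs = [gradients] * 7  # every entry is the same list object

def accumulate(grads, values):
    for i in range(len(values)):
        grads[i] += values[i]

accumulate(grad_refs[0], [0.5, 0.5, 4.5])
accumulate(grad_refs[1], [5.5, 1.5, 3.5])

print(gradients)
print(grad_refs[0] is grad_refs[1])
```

Key concept: gradient accumulation aliasing.
Step by step:
`gradients = [0.0] * 6` → gradients = [0.0, 0.0, 0.0, 0.0, 0.0, 0.0]
`grad_refs = [gradients] * 7` → grad_refs = [[0.0, 0.0, 0.0, 0.0, 0.0, 0.0], [0.0, 0.0, 0.0, 0.0, 0.0, 0.0], [0.0, 0.0, 0.0, 0.0, 0.0, 0.0], [0.0, 0.0, 0.0, 0.0, 0.0, 0.0], [0.0, 0.0, 0.0, 0.0, 0.0, 0.0], [0.0, 0.0, 0.0, 0.0, 0.0, 0.0], [0.0, 0.0, 0.0, 0.0, 0.0, 0.0]]
`accumulate(grad_refs[0], [0.5, 0.5, 4.5])` → gradients = [0.5, 0.5, 4.5, 0.0, 0.0, 0.0]; grad_refs = [[0.5, 0.5, 4.5, 0.0, 0.0, 0.0], [0.5, 0.5, 4.5, 0.0, 0.0, 0.0], [0.5, 0.5, 4.5, 0.0, 0.0, 0.0], [0.5, 0.5, 4.5, 0.0, 0.0, 0.0], [0.5, 0.5, 4.5, 0.0, 0.0, 0.0], [0.5, 0.5, 4.5, 0.0, 0.0, 0.0], [0.5, 0.5, 4.5, 0.0, 0.0, 0.0]]
`accumulate(grad_refs[1], [5.5, 1.5, 3.5])` → gradients = [6.0, 2.0, 8.0, 0.0, 0.0, 0.0]; grad_refs = [[6.0, 2.0, 8.0, 0.0, 0.0, 0.0], [6.0, 2.0, 8.0, 0.0, 0.0, 0.0], [6.0, 2.0, 8.0, 0.0, 0.0, 0.0], [6.0, 2.0, 8.0, 0.0, 0.0, 0.0], [6.0, 2.0, 8.0, 0.0, 0.0, 0.0], [6.0, 2.0, 8.0, 0.0, 0.0, 0.0], [6.0, 2.0, 8.0, 0.0, 0.0, 0.0]]
`print(gradients)` → prints [6.0, 2.0, 8.0, 0.0, 0.0, 0.0]
`print(grad_refs[0] is grad_refs[1])` → prints True

Answer:
[6.0, 2.0, 8.0, 0.0, 0.0, 0.0]
True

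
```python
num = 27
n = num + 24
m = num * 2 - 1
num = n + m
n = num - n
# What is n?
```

Trace:
`num = 27` → num = 27
`n = num + 24` → n = 51
`m = num * 2 - 1` → m = 53
`num = n + m` → num = 104
`n = num - n` → n = 53
So n = 53

Answer: 53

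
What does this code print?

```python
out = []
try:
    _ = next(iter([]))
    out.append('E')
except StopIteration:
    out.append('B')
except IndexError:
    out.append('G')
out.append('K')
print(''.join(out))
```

Execution trace: 'B' (except StopIteration) → 'K' (after the try/except). Output: BK

Answer: BK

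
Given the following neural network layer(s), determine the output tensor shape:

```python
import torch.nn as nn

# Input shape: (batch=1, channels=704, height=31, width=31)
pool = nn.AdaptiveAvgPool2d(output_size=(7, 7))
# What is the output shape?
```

Input: (1, 704, 31, 31) -> Output: (1, 704, 7, 7)

Answer: (1, 704, 7, 7)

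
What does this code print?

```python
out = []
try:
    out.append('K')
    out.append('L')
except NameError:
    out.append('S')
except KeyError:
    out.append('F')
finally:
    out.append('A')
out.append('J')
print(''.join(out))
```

Execution trace: 'K' (try body) → 'L' (try body, no exception) → 'A' (finally) → 'J' (after the try/except). Output: KLAJ

Answer: KLAJ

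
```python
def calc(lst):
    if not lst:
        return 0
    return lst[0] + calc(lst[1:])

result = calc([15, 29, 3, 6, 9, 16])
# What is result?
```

15 + 29 + 3 + 6 + 9 + 16 + 0 = 78

Answer: 78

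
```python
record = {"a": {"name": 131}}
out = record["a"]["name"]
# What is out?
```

Trace:
`record = {"a": {"name": 131}}` → record = {'a': {'name': 131}}
`out = record["a"]["name"]` → out = 131
So out = 131

Answer: 131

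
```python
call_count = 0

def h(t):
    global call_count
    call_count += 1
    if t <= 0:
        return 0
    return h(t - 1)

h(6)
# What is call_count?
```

Linear recursion stepping by 1: 7 calls from t=6 down to ≤0.

Answer: 7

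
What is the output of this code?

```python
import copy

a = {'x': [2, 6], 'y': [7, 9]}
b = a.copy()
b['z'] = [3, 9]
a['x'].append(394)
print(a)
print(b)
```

Key concept: shallow copy of dict with mutable values.
Step by step:
`a = {'x': [2, 6], 'y': [7, 9]}` → a = {'x': [2, 6], 'y': [7, 9]}
`b = a.copy()` → b = {'x': [2, 6], 'y': [7, 9]}
`b['z'] = [3, 9]` → b = {'x': [2, 6], 'y': [7, 9], 'z': [3, 9]}
`a['x'].append(394)` → a = {'x': [2, 6, 394], 'y': [7, 9]}; b = {'x': [2, 6, 394], 'y': [7, 9], 'z': [3, 9]}
`print(a)` → prints {'x': [2, 6, 394], 'y': [7, 9]}
`print(b)` → prints {'x': [2, 6, 394], 'y': [7, 9], 'z': [3, 9]}

Answer:
{'x': [2, 6, 394], 'y': [7, 9]}
{'x': [2, 6, 394], 'y': [7, 9], 'z': [3, 9]}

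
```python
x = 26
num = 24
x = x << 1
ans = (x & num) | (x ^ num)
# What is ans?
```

Trace:
`x = 26` → x = 26
`num = 24` → num = 24
`x = x << 1` → x = 52
`ans = (x & num) | (x ^ num)` → ans = 60
So ans = 60

Answer: 60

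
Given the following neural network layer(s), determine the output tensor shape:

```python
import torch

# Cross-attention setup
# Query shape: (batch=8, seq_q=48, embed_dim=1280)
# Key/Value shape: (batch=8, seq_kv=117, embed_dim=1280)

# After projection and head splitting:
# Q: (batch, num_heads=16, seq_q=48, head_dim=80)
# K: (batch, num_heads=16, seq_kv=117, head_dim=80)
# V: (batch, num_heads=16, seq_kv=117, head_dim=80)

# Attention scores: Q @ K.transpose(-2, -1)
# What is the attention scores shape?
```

Input: (8, 48, 1280) -> Output: (8, 16, 48, 117)

Answer: (8, 16, 48, 117)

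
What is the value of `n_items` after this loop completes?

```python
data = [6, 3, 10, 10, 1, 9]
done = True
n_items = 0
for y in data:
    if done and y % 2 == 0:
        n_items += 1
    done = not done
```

Count even values at even positions
`n_items` takes the values: 0 → 1 → 2

Answer: 2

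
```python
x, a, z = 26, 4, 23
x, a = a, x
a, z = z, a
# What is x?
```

Trace:
`x, a, z = 26, 4, 23` → x = 26; a = 4; z = 23
`x, a = a, x` → x = 4; a = 26
`a, z = z, a` → a = 23; z = 26
So x = 4

Answer: 4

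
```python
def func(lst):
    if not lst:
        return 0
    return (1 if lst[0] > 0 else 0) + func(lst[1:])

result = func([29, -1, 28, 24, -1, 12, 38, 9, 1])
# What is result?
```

Count of positive elements in [29, -1, 28, 24, -1, 12, 38, 9, 1] = 7

Answer: 7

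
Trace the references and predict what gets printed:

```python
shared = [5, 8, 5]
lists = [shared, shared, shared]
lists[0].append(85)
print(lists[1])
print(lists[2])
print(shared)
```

Key concept: list of same reference.
Step by step:
`shared = [5, 8, 5]` → shared = [5, 8, 5]
`lists = [shared, shared, shared]` → lists = [[5, 8, 5], [5, 8, 5], [5, 8, 5]]
`lists[0].append(85)` → shared = [5, 8, 5, 85]; lists = [[5, 8, 5, 85], [5, 8, 5, 85], [5, 8, 5, 85]]
`print(lists[1])` → prints [5, 8, 5, 85]
`print(lists[2])` → prints [5, 8, 5, 85]
`print(shared)` → prints [5, 8, 5, 85]

Answer:
[5, 8, 5, 85]
[5, 8, 5, 85]
[5, 8, 5, 85]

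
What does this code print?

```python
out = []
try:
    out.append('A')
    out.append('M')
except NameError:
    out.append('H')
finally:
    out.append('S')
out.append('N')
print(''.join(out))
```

Execution trace: 'A' (try body) → 'M' (try body, no exception) → 'S' (finally) → 'N' (after the try/except). Output: AMSN

Answer: AMSN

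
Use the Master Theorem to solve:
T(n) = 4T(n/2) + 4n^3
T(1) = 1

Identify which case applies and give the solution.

a=4, b=2, f(n)=4n^3. log_2(4) = 2. Since c=3 > 2 and the regularity condition holds (4(n/2)^3 = (4/2^3)n^3 with 4/2^3 < 1), Case 3 applies: T(n) = Θ(f(n)) = O(n^3).

Answer: O(n^3) - Case 3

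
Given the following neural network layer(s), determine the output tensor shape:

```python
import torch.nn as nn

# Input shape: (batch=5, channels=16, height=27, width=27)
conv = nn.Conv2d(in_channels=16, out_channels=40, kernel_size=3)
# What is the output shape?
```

Input: (5, 16, 27, 27) -> Output: (5, 40, 25, 25)

Answer: (5, 40, 25, 25)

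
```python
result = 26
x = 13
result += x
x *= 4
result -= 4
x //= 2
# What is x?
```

Trace:
`result = 26` → result = 26
`x = 13` → x = 13
`result += x` → result = 39
`x *= 4` → x = 52
`result -= 4` → result = 35
`x //= 2` → x = 26
So x = 26

Answer: 26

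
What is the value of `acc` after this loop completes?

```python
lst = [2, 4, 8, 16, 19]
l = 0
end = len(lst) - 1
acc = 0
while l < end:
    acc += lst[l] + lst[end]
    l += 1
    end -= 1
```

Sum of pairs from ends
`acc` takes the values: 0 → 21 → 41

Answer: 41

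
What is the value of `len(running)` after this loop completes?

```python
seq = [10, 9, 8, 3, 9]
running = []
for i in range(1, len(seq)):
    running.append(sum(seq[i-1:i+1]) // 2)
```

Number of 2-element averages
`running` takes the values: [] → [9] → [9, 8] → [9, 8, 5] → [9, 8, 5, 6]
So `len(running)` = 4

Answer: 4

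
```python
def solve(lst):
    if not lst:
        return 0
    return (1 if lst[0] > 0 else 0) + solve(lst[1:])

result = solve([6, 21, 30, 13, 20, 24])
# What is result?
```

Count of positive elements in [6, 21, 30, 13, 20, 24] = 6

Answer: 6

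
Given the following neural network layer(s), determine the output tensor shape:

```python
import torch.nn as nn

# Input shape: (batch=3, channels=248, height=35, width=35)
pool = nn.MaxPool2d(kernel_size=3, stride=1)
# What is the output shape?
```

Input: (3, 248, 35, 35) -> Output: (3, 248, 33, 33)

Answer: (3, 248, 33, 33)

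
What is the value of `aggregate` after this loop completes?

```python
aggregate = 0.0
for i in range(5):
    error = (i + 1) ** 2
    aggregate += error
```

Sum of squared losses 1² + 2² + ... + 5²
`aggregate` takes the values: 0.0 → 1.0 → 5.0 → 14.0 → 30.0 → 55.0

Answer: 55.0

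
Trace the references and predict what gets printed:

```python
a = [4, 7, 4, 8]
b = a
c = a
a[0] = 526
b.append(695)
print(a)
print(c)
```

Key concept: multiple aliases.
Step by step:
`a = [4, 7, 4, 8]` → a = [4, 7, 4, 8]
`b = a` → b = [4, 7, 4, 8] (same object as a)
`c = a` → c = [4, 7, 4, 8] (same object as a, b)
`a[0] = 526` → a = [526, 7, 4, 8] (same object as b, c); b = [526, 7, 4, 8] (same object as a, c); c = [526, 7, 4, 8] (same object as a, b)
`b.append(695)` → a = [526, 7, 4, 8, 695] (same object as b, c); b = [526, 7, 4, 8, 695] (same object as a, c); c = [526, 7, 4, 8, 695] (same object as a, b)
`print(a)` → prints [526, 7, 4, 8, 695]
`print(c)` → prints [526, 7, 4, 8, 695]

Answer:
[526, 7, 4, 8, 695]
[526, 7, 4, 8, 695]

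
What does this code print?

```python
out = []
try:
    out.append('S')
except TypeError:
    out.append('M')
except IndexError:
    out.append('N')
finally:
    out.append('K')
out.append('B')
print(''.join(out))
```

Execution trace: 'S' (try body, no exception) → 'K' (finally) → 'B' (after the try/except). Output: SKB

Answer: SKB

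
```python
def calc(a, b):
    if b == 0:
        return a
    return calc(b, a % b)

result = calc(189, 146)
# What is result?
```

calc(189, 146) -> calc(146, 43) -> calc(43, 17) -> calc(17, 9) -> calc(9, 8) -> calc(8, 1) -> calc(1, 0) -> 1

Answer: 1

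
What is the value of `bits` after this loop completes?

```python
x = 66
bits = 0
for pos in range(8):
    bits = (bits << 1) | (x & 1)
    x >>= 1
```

Reverse lowest 8 bits of 66
`bits` takes the values: 0 → 1 → 2 → 4 → 8 → 16 → 33 → 66

Answer: 66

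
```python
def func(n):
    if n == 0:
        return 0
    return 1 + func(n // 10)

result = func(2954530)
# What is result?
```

Count of digits of 2954530: 7

Answer: 7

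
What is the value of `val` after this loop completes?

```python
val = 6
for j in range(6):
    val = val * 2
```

Multiply by 2, 6 times: 6 * 2^6 = 384
`val` takes the values: 6 → 12 → 24 → 48 → 96 → 192 → 384

Answer: 384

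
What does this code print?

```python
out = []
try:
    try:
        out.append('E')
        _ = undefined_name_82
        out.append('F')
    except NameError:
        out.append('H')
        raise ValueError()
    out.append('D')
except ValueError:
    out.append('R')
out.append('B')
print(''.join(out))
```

Execution trace: 'E' (inner try body) → 'H' (inner except NameError) → 'R' (except ValueError) → 'B' (after the try/except). Output: EHRB

Answer: EHRB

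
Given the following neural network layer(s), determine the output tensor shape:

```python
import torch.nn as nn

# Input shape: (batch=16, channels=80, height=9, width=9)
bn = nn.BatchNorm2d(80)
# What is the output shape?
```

Input: (16, 80, 9, 9) -> Output: (16, 80, 9, 9)

Answer: (16, 80, 9, 9)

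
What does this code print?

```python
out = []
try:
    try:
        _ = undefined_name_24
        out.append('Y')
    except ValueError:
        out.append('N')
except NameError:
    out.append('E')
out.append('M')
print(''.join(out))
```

Execution trace: 'E' (outer except NameError) → 'M' (after the try/except). Output: EM

Answer: EM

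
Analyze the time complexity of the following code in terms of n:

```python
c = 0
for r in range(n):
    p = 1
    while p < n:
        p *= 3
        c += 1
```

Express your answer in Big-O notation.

Each loop level contributes: n × log n. Multiplying the contributions gives O(n log n).

Answer: O(n log n)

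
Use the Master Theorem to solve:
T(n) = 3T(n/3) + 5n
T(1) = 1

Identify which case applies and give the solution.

a=3, b=3, f(n)=5n. log_3(3) = 1. Since c=1 = 1, Case 2 applies: T(n) = Θ(n^log_b(a) · log n) = O(n log n).

Answer: O(n log n) - Case 2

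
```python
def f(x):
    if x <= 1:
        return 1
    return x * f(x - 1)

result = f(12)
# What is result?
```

f(12) = 12 * 11 * 10 * 9 * 8 * 7 * 6 * 5 * 4 * 3 * 2 * 1 = 479001600

Answer: 479001600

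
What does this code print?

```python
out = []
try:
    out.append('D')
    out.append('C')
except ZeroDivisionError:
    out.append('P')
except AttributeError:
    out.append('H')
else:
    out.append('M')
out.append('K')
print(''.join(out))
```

Execution trace: 'D' (try body) → 'C' (try body, no exception) → 'M' (else) → 'K' (after the try/except). Output: DCMK

Answer: DCMK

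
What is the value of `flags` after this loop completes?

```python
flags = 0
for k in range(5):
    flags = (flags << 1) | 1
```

Build 5 consecutive 1-bits: 0b11111
`flags` takes the values: 0 → 1 → 3 → 7 → 15 → 31

Answer: 31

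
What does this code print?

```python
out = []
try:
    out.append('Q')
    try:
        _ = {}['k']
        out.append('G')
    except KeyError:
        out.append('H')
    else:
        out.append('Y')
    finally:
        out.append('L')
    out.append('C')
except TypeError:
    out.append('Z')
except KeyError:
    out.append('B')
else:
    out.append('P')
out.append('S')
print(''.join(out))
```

Execution trace: 'Q' (try body) → 'H' (inner except KeyError) → 'L' (inner finally) → 'C' (try body, no exception) → 'P' (else) → 'S' (after the try/except). Output: QHLCPS

Answer: QHLCPS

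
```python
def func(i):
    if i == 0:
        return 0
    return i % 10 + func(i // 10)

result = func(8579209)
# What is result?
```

Sum of digits of 8579209: 9 + 0 + 2 + 9 + 7 + 5 + 8 = 40

Answer: 40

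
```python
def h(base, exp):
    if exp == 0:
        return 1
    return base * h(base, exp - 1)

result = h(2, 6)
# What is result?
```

h(2, 6) = 2 * 2 * 2 * 2 * 2 * 2 = 64

Answer: 64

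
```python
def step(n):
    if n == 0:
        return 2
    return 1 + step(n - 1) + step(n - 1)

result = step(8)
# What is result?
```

step(n) = 1 + 2·step(n-1), step(0)=2. Closed form: (2+1)·2^8 - 1 = 767.

Answer: 767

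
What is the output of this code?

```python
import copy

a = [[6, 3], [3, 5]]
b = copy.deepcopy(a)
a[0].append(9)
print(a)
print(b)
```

Key concept: deep copy is fully independent.
Step by step:
`a = [[6, 3], [3, 5]]` → a = [[6, 3], [3, 5]]
`b = copy.deepcopy(a)` → b = [[6, 3], [3, 5]]
`a[0].append(9)` → a = [[6, 3, 9], [3, 5]]
`print(a)` → prints [[6, 3, 9], [3, 5]]
`print(b)` → prints [[6, 3], [3, 5]]

Answer:
[[6, 3, 9], [3, 5]]
[[6, 3], [3, 5]]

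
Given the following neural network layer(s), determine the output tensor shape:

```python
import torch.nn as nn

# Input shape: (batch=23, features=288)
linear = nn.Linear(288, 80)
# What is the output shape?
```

Input: (23, 288) -> Output: (23, 80)

Answer: (23, 80)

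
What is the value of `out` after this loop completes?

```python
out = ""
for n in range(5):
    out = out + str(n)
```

Concatenate digits 0 to 4
`out` takes the values: "" → "0" → "01" → "012" → "0123" → "01234"

Answer: "01234"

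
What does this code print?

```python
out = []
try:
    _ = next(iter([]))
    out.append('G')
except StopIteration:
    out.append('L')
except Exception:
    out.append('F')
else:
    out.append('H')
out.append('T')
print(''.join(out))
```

Execution trace: 'L' (except StopIteration) → 'T' (after the try/except). Output: LT

Answer: LT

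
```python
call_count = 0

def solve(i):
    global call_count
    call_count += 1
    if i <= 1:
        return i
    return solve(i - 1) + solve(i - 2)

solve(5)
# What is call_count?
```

Calls(i) = 1 + Calls(i-1) + Calls(i-2); Calls(0)=Calls(1)=1. For i=5 this gives 15.

Answer: 15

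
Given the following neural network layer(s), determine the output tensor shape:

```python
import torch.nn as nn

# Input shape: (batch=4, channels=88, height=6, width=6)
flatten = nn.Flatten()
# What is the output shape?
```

Input: (4, 88, 6, 6) -> Output: (4, 3168)

Answer: (4, 3168)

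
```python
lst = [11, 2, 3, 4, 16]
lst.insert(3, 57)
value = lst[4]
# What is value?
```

Trace:
`lst = [11, 2, 3, 4, 16]` → lst = [11, 2, 3, 4, 16]
`lst.insert(3, 57)` → lst = [11, 2, 3, 57, 4, 16]
`value = lst[4]` → value = 4
So value = 4

Answer: 4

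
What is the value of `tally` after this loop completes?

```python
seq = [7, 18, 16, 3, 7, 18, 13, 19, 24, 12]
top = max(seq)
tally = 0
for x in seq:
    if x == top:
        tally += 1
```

Count of max value 24 in [7, 18, 16, 3, 7, 18, 13, 19, 24, 12]
`tally` takes the values: 0 → 1

Answer: 1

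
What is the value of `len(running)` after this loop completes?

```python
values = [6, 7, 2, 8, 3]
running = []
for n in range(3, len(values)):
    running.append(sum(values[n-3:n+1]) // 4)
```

Number of 4-element averages
`running` takes the values: [] → [5] → [5, 5]
So `len(running)` = 2

Answer: 2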